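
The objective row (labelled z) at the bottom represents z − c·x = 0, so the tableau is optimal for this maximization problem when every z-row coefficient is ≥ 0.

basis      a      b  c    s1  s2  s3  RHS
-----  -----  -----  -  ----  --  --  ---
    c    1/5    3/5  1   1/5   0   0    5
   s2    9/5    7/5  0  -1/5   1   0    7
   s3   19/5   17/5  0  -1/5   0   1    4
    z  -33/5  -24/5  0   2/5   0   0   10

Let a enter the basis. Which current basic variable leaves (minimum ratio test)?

Column a entries and ratios — c: 5/(1/5) = 25; s2: 7/(9/5) = 35/9; s3: 4/(19/5) = 20/19.
Smallest ratio is 20/19 in the row of s3, so s3 leaves.

s3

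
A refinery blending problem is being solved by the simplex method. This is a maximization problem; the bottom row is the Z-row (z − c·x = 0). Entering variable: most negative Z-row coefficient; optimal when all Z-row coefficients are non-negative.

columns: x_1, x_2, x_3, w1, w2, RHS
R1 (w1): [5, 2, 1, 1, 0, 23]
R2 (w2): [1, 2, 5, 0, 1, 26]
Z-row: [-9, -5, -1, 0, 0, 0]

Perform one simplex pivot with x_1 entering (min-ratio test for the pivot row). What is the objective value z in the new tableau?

207/5

Ratio test on column x_1 — row 1: 23/5 = 23/5; row 2: 26/1 = 26. Minimum is 23/5 at row 1 (w1 leaves); pivot element 5.
Pivot on row 1; the Z-row RHS becomes 0 − (-9)·(23/5) = 207/5.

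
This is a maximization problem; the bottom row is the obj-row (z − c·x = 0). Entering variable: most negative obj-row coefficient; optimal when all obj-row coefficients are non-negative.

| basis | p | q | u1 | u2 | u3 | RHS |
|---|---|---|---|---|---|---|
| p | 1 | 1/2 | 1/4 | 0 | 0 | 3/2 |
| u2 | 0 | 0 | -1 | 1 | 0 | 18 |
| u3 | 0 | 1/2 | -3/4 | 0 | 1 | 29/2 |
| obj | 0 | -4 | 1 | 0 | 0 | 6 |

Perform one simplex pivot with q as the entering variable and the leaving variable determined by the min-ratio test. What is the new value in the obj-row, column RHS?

Ratio test on column q — row 1: (3/2)/(1/2) = 3; row 2: entry 0 ≤ 0; row 3: (29/2)/(1/2) = 29. Minimum is 3 at row 1 (p leaves); pivot element 1/2.
Divide row 1 by 1/2; eliminate column q from the other rows.
obj-row update in column RHS: 6 − (-4)·3 = 18.

18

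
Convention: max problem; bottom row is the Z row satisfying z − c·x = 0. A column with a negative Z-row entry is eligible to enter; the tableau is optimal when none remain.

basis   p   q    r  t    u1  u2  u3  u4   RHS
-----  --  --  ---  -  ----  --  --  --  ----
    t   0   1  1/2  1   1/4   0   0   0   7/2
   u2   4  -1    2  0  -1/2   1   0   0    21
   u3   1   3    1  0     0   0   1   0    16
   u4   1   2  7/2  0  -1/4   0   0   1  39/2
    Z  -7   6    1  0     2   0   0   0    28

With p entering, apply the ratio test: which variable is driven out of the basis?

u2

Column p entries and ratios — t: 0 ≤ 0, skip; u2: 21/4 = 21/4; u3: 16/1 = 16; u4: (39/2)/1 = 39/2.
Smallest ratio is 21/4 in the row of u2, so u2 leaves.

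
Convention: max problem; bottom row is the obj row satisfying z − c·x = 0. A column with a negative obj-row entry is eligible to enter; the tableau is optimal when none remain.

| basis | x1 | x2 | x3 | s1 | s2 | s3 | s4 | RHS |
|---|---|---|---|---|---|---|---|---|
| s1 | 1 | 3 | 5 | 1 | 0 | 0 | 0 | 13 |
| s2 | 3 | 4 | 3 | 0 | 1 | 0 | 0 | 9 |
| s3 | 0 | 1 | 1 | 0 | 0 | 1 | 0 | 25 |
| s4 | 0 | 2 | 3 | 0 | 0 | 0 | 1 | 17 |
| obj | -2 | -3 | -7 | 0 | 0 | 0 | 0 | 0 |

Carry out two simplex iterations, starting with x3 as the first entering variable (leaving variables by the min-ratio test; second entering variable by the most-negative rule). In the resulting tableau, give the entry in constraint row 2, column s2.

5/12

Ratio test on column x3 — row 1: 13/5 = 13/5; row 2: 9/3 = 3; row 3: 25/1 = 25; row 4: 17/3 = 17/3. Minimum is 13/5 at row 1 (s1 leaves); pivot element 5.
Divide row 1 by 5; eliminate column x3 from the other rows.
Second iteration: most negative obj-row entry is -3/5 in column x1, so x1 enters.
Ratio test on column x1 — row 1: (13/5)/(1/5) = 13; row 2: (6/5)/(12/5) = 1/2; row 3: entry -1/5 ≤ 0; row 4: entry -3/5 ≤ 0. Minimum is 1/2 at row 2 (s2 leaves); pivot element 12/5.
Divide row 2 by 12/5; eliminate column x1 from the other rows.
After both pivots, the entry at constraint row 2, column s2 is 5/12.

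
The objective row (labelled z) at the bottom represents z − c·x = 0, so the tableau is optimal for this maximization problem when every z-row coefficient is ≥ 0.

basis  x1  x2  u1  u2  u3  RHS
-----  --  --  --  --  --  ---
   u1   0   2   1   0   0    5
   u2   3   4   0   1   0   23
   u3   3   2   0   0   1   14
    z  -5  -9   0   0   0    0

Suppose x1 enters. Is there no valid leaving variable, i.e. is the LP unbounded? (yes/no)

Column x1 has positive entries in row(s) 2, 3, so the ratio test bounds it — not unbounded.

no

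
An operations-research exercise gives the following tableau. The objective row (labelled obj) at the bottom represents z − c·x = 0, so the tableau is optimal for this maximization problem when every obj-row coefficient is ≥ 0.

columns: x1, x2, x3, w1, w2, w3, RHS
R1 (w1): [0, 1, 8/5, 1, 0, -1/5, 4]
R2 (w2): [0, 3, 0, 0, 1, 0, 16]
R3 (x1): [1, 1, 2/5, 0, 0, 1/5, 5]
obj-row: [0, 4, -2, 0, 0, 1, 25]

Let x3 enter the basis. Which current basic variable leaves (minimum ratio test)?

w1

Column x3 entries and ratios — w1: 4/(8/5) = 5/2; w2: 0 ≤ 0, skip; x1: 5/(2/5) = 25/2.
Smallest ratio is 5/2 in the row of w1, so w1 leaves.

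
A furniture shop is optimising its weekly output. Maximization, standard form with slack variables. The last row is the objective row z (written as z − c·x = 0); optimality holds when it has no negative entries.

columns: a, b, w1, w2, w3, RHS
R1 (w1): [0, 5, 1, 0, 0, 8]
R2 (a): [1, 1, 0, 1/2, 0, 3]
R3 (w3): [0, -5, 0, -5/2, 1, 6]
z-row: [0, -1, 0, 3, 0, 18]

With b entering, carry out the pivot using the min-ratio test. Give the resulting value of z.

Ratio test on column b — row 1: 8/5 = 8/5; row 2: 3/1 = 3; row 3: entry -5 ≤ 0. Minimum is 8/5 at row 1 (w1 leaves); pivot element 5.
Pivot on row 1; the z-row RHS becomes 18 − (-1)·(8/5) = 98/5.

98/5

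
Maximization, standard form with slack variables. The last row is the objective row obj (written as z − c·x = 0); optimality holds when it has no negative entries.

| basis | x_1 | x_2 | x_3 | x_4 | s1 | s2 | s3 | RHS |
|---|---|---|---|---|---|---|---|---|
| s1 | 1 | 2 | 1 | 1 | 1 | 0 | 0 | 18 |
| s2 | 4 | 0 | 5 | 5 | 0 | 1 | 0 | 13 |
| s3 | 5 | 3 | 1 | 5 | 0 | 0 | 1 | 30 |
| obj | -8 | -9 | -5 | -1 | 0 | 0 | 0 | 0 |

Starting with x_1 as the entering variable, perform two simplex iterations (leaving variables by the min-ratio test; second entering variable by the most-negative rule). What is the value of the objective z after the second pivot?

Ratio test on column x_1 — row 1: 18/1 = 18; row 2: 13/4 = 13/4; row 3: 30/5 = 6. Minimum is 13/4 at row 2 (s2 leaves); pivot element 4.
Pivot on row 2; the obj-row RHS becomes 0 − (-8)·(13/4) = 26.
Next entering variable (most negative obj-row entry -9): x_2.
Ratio test on column x_2 — row 1: (59/4)/2 = 59/8; row 2: entry 0 ≤ 0; row 3: (55/4)/3 = 55/12. Minimum is 55/12 at row 3 (s3 leaves); pivot element 3.
After the second pivot the obj-row RHS is 26 − (-9)·(55/12) = 269/4.

269/4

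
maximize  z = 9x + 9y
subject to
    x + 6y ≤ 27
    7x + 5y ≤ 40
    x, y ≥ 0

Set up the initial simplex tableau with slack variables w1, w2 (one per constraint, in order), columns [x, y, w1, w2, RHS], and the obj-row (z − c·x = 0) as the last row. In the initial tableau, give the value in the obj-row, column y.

The obj-row carries the negated objective coefficients: the y entry is -9.

-9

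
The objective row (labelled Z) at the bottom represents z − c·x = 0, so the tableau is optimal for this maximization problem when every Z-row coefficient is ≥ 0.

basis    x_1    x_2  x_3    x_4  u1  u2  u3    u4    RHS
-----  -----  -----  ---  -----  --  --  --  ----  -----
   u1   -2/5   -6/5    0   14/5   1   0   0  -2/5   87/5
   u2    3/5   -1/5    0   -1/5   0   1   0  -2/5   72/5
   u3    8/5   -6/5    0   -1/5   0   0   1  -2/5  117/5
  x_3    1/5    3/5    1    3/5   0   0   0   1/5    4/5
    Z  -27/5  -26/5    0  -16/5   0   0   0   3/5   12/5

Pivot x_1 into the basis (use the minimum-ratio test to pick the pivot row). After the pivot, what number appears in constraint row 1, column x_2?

Ratio test on column x_1 — row 1: entry -2/5 ≤ 0; row 2: (72/5)/(3/5) = 24; row 3: (117/5)/(8/5) = 117/8; row 4: (4/5)/(1/5) = 4. Minimum is 4 at row 4 (x_3 leaves); pivot element 1/5.
Divide row 4 by 1/5; eliminate column x_1 from the other rows.
Row 1 update in column x_2: -6/5 − (-2/5)·3 = 0.

0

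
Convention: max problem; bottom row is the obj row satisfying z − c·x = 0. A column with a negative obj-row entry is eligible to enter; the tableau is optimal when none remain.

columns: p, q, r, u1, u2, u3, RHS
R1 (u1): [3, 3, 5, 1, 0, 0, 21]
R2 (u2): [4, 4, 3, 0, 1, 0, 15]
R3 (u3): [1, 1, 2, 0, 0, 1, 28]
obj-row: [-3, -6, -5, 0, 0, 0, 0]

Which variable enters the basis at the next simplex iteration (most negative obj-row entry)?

q

Negative obj-row entries: p: -3, q: -6, r: -5.
The most negative is -6 in column q, so q enters.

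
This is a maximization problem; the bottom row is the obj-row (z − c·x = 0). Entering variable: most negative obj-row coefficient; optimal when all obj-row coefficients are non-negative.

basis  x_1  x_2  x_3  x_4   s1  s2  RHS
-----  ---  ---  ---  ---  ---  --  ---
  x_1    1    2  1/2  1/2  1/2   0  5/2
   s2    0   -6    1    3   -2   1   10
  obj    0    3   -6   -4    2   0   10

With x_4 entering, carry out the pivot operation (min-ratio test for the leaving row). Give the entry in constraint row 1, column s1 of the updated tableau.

Ratio test on column x_4 — row 1: (5/2)/(1/2) = 5; row 2: 10/3 = 10/3. Minimum is 10/3 at row 2 (s2 leaves); pivot element 3.
Divide row 2 by 3; eliminate column x_4 from the other rows.
Row 1 update in column s1: 1/2 − (1/2)·(-2/3) = 5/6.

5/6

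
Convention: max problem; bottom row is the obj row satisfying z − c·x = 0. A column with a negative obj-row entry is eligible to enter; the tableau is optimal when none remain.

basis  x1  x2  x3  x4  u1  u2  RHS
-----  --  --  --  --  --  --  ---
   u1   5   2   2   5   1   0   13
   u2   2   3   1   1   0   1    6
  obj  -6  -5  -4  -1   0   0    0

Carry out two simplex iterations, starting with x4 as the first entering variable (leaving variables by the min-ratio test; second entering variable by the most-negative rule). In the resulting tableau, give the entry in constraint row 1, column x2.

Ratio test on column x4 — row 1: 13/5 = 13/5; row 2: 6/1 = 6. Minimum is 13/5 at row 1 (u1 leaves); pivot element 5.
Divide row 1 by 5; eliminate column x4 from the other rows.
Second iteration: most negative obj-row entry is -5 in column x1, so x1 enters.
Ratio test on column x1 — row 1: (13/5)/1 = 13/5; row 2: (17/5)/1 = 17/5. Minimum is 13/5 at row 1 (x4 leaves); pivot element 1.
Divide row 1 by 1; eliminate column x1 from the other rows.
After both pivots, the entry at constraint row 1, column x2 is 2/5.

2/5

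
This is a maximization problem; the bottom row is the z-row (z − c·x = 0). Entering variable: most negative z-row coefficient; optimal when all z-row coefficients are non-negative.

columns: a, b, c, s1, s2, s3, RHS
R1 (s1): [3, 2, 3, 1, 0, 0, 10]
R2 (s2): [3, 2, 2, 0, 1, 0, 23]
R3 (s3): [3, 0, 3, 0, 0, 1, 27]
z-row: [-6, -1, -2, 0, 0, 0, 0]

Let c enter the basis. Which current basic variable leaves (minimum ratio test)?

s1

Column c entries and ratios — s1: 10/3 = 10/3; s2: 23/2 = 23/2; s3: 27/3 = 9.
Smallest ratio is 10/3 in the row of s1, so s1 leaves.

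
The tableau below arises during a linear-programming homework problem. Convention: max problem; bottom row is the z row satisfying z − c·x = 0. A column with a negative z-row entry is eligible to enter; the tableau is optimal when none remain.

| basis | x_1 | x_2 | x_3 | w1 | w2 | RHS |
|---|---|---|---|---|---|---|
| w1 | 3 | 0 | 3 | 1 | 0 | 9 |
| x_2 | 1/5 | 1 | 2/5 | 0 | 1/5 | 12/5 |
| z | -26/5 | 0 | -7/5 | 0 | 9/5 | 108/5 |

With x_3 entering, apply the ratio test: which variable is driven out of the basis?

w1

Column x_3 entries and ratios — w1: 9/3 = 3; x_2: (12/5)/(2/5) = 6.
Smallest ratio is 3 in the row of w1, so w1 leaves.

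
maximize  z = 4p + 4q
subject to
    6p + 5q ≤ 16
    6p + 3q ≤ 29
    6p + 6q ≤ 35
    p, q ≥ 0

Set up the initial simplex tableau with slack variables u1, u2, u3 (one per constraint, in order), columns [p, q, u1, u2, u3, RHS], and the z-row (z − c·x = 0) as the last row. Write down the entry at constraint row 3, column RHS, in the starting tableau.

35

The RHS of constraint 3 is b_3 = 35.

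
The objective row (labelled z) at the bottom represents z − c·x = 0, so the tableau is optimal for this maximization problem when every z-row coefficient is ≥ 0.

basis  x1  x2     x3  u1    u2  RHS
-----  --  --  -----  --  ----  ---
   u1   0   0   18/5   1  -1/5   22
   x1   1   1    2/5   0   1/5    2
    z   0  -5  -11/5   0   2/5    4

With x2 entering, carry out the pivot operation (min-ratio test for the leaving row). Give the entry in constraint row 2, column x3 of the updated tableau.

Ratio test on column x2 — row 1: entry 0 ≤ 0; row 2: 2/1 = 2. Minimum is 2 at row 2 (x1 leaves); pivot element 1.
Divide row 2 by 1; eliminate column x2 from the other rows.
In the new row 2, the x3 entry is the old entry divided by the pivot: (2/5)/1 = 2/5.

2/5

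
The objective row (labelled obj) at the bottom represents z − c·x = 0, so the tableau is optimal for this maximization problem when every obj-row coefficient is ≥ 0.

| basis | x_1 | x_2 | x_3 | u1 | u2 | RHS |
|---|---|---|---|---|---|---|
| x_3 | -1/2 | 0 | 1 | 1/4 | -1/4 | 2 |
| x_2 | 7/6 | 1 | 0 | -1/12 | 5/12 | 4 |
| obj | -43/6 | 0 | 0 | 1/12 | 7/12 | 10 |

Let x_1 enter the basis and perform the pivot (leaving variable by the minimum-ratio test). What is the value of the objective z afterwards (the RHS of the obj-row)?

Ratio test on column x_1 — row 1: entry -1/2 ≤ 0; row 2: 4/(7/6) = 24/7. Minimum is 24/7 at row 2 (x_2 leaves); pivot element 7/6.
Pivot on row 2; the obj-row RHS becomes 10 − (-43/6)·(24/7) = 242/7.

242/7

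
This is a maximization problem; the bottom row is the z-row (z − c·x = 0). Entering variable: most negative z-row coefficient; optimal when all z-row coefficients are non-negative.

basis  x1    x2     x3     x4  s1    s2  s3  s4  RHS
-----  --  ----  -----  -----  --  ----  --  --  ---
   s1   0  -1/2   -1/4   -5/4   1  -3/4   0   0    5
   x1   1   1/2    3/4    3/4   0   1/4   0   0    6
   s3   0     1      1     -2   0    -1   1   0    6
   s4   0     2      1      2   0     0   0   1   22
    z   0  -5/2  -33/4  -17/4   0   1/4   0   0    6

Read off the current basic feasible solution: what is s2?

s2 is not in the basis, so in the current basic feasible solution s2 = 0.

0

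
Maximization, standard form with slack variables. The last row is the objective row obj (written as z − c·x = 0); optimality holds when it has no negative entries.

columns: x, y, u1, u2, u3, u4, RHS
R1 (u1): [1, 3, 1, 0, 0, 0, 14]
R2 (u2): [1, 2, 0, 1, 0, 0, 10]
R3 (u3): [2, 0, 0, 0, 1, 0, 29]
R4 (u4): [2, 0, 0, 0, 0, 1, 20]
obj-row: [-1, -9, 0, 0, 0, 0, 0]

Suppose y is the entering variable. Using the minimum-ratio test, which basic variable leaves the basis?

Column y entries and ratios — u1: 14/3 = 14/3; u2: 10/2 = 5; u3: 0 ≤ 0, skip; u4: 0 ≤ 0, skip.
Smallest ratio is 14/3 in the row of u1, so u1 leaves.

u1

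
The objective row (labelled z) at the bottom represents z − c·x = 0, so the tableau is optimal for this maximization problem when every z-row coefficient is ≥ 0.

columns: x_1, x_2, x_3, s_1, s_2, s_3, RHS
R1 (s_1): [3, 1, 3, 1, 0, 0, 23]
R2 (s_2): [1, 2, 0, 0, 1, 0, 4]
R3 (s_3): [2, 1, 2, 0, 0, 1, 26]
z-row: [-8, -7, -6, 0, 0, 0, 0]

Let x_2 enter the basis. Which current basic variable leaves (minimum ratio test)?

s_2

Column x_2 entries and ratios — s_1: 23/1 = 23; s_2: 4/2 = 2; s_3: 26/1 = 26.
Smallest ratio is 2 in the row of s_2, so s_2 leaves.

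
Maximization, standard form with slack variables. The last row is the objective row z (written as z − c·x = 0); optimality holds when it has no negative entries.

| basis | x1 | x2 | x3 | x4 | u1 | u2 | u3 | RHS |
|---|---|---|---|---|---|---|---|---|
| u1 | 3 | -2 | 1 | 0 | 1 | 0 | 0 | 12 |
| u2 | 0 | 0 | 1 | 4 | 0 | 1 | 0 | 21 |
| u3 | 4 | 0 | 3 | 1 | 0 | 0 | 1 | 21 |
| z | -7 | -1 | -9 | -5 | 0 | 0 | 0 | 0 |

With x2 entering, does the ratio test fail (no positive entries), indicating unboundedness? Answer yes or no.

yes

Every constraint-row entry in column x2 is ≤ 0, so increasing x2 is unbounded.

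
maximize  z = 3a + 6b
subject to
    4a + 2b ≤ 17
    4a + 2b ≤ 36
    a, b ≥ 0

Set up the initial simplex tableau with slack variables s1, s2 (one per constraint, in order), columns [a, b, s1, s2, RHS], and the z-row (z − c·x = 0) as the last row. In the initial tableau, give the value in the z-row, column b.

-6

The z-row carries the negated objective coefficients: the b entry is -6.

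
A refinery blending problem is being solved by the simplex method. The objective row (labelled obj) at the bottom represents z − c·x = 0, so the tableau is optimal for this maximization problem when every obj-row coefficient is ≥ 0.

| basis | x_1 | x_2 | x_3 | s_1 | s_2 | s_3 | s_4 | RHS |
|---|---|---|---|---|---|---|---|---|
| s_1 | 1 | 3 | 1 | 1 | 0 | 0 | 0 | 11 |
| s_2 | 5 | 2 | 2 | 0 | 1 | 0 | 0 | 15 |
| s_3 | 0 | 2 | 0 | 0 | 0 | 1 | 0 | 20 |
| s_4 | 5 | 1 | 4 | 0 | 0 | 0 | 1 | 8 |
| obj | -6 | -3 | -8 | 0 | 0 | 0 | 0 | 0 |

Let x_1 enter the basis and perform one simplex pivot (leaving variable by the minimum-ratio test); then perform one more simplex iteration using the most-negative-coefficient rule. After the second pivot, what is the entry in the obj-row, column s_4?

Ratio test on column x_1 — row 1: 11/1 = 11; row 2: 15/5 = 3; row 3: entry 0 ≤ 0; row 4: 8/5 = 8/5. Minimum is 8/5 at row 4 (s_4 leaves); pivot element 5.
Divide row 4 by 5; eliminate column x_1 from the other rows.
Second iteration: most negative obj-row entry is -16/5 in column x_3, so x_3 enters.
Ratio test on column x_3 — row 1: (47/5)/(1/5) = 47; row 2: entry -2 ≤ 0; row 3: entry 0 ≤ 0; row 4: (8/5)/(4/5) = 2. Minimum is 2 at row 4 (x_1 leaves); pivot element 4/5.
Divide row 4 by 4/5; eliminate column x_3 from the other rows.
After both pivots, the entry at the obj-row, column s_4 is 2.

2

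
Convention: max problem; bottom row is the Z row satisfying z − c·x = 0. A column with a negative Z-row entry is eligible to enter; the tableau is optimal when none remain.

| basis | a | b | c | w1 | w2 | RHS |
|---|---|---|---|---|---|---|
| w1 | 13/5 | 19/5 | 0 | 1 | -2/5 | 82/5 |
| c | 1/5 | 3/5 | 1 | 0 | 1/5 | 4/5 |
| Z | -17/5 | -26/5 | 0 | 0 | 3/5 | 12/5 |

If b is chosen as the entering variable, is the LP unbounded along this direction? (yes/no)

no

Column b has positive entries in row(s) 1, 2, so the ratio test bounds it — not unbounded.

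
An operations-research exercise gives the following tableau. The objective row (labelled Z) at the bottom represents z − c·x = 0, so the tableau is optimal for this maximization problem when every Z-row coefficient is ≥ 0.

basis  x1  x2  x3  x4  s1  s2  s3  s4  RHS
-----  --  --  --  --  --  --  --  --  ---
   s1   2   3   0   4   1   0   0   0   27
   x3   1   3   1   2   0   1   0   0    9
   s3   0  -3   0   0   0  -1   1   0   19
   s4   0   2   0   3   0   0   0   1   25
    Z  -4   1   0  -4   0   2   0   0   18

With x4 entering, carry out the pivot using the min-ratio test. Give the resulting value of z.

Ratio test on column x4 — row 1: 27/4 = 27/4; row 2: 9/2 = 9/2; row 3: entry 0 ≤ 0; row 4: 25/3 = 25/3. Minimum is 9/2 at row 2 (x3 leaves); pivot element 2.
Pivot on row 2; the Z-row RHS becomes 18 − (-4)·(9/2) = 36.

36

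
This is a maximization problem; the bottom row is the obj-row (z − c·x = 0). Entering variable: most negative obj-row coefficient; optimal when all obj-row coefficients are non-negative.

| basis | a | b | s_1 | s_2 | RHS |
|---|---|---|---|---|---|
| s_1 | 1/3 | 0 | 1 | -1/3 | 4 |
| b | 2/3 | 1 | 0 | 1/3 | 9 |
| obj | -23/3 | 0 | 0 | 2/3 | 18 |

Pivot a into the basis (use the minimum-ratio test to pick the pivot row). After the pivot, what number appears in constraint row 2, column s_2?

Ratio test on column a — row 1: 4/(1/3) = 12; row 2: 9/(2/3) = 27/2. Minimum is 12 at row 1 (s_1 leaves); pivot element 1/3.
Divide row 1 by 1/3; eliminate column a from the other rows.
Row 2 update in column s_2: 1/3 − (2/3)·(-1) = 1.

1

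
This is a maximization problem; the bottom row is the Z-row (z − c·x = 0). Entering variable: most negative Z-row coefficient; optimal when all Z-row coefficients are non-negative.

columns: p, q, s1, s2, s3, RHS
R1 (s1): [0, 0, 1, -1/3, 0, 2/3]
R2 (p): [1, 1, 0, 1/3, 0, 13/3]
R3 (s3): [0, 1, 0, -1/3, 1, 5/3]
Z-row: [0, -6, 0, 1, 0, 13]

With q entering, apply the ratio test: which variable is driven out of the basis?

s3

Column q entries and ratios — s1: 0 ≤ 0, skip; p: (13/3)/1 = 13/3; s3: (5/3)/1 = 5/3.
Smallest ratio is 5/3 in the row of s3, so s3 leaves.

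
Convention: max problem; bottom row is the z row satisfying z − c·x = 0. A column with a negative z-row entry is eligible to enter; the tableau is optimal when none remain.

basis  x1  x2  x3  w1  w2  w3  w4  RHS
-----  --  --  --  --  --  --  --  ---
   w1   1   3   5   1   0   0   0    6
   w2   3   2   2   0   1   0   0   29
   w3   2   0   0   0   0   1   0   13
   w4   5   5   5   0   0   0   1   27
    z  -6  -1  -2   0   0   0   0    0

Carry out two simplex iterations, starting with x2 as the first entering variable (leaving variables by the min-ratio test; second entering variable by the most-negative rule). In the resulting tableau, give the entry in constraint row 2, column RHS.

Ratio test on column x2 — row 1: 6/3 = 2; row 2: 29/2 = 29/2; row 3: entry 0 ≤ 0; row 4: 27/5 = 27/5. Minimum is 2 at row 1 (w1 leaves); pivot element 3.
Divide row 1 by 3; eliminate column x2 from the other rows.
Second iteration: most negative z-row entry is -17/3 in column x1, so x1 enters.
Ratio test on column x1 — row 1: 2/(1/3) = 6; row 2: 25/(7/3) = 75/7; row 3: 13/2 = 13/2; row 4: 17/(10/3) = 51/10. Minimum is 51/10 at row 4 (w4 leaves); pivot element 10/3.
Divide row 4 by 10/3; eliminate column x1 from the other rows.
After both pivots, the entry at constraint row 2, column RHS is 131/10.

131/10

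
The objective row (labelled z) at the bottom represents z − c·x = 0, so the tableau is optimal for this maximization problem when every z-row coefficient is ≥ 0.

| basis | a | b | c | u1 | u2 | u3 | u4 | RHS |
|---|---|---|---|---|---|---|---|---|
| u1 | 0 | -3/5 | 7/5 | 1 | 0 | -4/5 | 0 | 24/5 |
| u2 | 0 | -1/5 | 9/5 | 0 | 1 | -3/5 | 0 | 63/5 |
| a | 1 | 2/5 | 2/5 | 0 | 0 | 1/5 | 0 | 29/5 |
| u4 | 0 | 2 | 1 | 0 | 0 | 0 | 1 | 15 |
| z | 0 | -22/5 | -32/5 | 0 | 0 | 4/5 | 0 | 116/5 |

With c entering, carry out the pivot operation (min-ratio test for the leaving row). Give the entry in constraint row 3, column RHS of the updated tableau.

Ratio test on column c — row 1: (24/5)/(7/5) = 24/7; row 2: (63/5)/(9/5) = 7; row 3: (29/5)/(2/5) = 29/2; row 4: 15/1 = 15. Minimum is 24/7 at row 1 (u1 leaves); pivot element 7/5.
Divide row 1 by 7/5; eliminate column c from the other rows.
Row 3 update in column RHS: 29/5 − (2/5)·(24/7) = 31/7.

31/7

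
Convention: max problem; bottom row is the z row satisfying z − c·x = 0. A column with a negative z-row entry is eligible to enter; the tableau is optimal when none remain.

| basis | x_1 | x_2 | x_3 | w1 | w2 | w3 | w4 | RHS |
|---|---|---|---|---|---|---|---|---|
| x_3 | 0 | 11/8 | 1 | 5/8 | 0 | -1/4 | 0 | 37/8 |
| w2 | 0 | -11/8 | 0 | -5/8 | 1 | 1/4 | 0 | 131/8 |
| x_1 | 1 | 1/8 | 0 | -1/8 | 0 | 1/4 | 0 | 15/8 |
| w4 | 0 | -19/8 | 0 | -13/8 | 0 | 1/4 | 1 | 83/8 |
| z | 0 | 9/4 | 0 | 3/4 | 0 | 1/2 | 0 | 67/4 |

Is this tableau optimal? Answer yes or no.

Every z-row coefficient is ≥ 0, so the tableau is optimal.

yes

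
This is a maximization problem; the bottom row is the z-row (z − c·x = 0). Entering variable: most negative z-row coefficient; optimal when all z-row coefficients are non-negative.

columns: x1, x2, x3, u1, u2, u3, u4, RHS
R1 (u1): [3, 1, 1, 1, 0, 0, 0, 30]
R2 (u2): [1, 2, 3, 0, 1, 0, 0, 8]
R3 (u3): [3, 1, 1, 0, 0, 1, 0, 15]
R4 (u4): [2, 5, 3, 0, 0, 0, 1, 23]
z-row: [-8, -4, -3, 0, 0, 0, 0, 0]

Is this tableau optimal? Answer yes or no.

The z-row has a negative entry -8 in column x1, so it is not optimal.

no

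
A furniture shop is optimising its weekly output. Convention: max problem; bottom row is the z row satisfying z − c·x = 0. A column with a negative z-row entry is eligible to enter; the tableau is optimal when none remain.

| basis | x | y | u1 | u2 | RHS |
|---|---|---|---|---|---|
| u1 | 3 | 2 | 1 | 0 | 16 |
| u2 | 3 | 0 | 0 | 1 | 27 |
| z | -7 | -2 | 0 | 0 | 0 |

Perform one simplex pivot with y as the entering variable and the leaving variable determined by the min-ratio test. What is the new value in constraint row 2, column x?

3

Ratio test on column y — row 1: 16/2 = 8; row 2: entry 0 ≤ 0. Minimum is 8 at row 1 (u1 leaves); pivot element 2.
Divide row 1 by 2; eliminate column y from the other rows.
Row 2 update in column x: 3 − 0·(3/2) = 3.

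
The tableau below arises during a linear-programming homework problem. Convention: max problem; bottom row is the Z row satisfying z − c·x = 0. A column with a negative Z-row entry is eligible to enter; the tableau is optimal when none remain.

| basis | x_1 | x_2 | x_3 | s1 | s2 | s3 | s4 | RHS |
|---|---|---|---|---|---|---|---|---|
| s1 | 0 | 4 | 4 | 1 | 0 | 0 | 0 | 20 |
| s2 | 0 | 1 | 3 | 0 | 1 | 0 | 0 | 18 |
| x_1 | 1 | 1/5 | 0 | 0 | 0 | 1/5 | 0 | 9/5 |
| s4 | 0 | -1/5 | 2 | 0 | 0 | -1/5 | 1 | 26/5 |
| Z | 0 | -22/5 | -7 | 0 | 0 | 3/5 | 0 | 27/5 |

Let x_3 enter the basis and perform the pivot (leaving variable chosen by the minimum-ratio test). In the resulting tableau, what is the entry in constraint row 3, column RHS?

Ratio test on column x_3 — row 1: 20/4 = 5; row 2: 18/3 = 6; row 3: entry 0 ≤ 0; row 4: (26/5)/2 = 13/5. Minimum is 13/5 at row 4 (s4 leaves); pivot element 2.
Divide row 4 by 2; eliminate column x_3 from the other rows.
Row 3 update in column RHS: 9/5 − 0·(13/5) = 9/5.

9/5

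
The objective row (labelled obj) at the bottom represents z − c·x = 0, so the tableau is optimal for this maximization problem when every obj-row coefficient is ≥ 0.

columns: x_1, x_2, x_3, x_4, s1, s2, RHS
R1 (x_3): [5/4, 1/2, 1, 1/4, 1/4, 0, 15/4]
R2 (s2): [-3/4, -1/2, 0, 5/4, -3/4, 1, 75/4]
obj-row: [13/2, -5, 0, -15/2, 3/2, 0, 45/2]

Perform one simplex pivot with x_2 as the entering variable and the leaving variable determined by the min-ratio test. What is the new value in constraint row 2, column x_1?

1/2

Ratio test on column x_2 — row 1: (15/4)/(1/2) = 15/2; row 2: entry -1/2 ≤ 0. Minimum is 15/2 at row 1 (x_3 leaves); pivot element 1/2.
Divide row 1 by 1/2; eliminate column x_2 from the other rows.
Row 2 update in column x_1: -3/4 − (-1/2)·(5/2) = 1/2.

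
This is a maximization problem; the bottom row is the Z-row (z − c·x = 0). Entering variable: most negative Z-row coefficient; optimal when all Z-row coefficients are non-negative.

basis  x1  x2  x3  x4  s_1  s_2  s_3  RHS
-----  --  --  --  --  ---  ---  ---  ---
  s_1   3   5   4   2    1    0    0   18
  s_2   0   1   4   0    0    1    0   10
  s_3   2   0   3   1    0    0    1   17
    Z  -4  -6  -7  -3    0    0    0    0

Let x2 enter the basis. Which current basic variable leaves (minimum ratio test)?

Column x2 entries and ratios — s_1: 18/5 = 18/5; s_2: 10/1 = 10; s_3: 0 ≤ 0, skip.
Smallest ratio is 18/5 in the row of s_1, so s_1 leaves.

s_1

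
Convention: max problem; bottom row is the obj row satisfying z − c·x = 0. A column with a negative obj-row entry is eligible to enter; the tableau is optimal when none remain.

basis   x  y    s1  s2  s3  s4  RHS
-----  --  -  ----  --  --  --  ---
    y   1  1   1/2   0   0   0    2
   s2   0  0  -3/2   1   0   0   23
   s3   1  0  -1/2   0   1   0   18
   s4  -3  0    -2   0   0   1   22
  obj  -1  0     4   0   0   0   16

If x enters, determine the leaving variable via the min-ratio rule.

y

Column x entries and ratios — y: 2/1 = 2; s2: 0 ≤ 0, skip; s3: 18/1 = 18; s4: -3 ≤ 0, skip.
Smallest ratio is 2 in the row of y, so y leaves.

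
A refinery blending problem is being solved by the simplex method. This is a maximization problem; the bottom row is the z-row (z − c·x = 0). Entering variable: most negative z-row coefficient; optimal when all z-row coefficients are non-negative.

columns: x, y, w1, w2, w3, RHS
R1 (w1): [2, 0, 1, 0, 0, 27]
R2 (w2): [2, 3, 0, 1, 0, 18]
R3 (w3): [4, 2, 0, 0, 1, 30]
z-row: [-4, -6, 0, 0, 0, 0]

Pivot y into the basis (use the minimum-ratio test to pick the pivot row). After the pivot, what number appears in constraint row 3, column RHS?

Ratio test on column y — row 1: entry 0 ≤ 0; row 2: 18/3 = 6; row 3: 30/2 = 15. Minimum is 6 at row 2 (w2 leaves); pivot element 3.
Divide row 2 by 3; eliminate column y from the other rows.
Row 3 update in column RHS: 30 − 2·6 = 18.

18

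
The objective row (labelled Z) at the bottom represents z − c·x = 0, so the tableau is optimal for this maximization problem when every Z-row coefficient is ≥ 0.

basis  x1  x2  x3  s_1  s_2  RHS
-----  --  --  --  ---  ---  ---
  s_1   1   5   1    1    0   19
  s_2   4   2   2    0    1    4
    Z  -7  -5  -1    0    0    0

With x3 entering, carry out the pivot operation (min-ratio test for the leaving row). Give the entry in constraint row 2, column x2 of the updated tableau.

1

Ratio test on column x3 — row 1: 19/1 = 19; row 2: 4/2 = 2. Minimum is 2 at row 2 (s_2 leaves); pivot element 2.
Divide row 2 by 2; eliminate column x3 from the other rows.
In the new row 2, the x2 entry is the old entry divided by the pivot: 2/2 = 1.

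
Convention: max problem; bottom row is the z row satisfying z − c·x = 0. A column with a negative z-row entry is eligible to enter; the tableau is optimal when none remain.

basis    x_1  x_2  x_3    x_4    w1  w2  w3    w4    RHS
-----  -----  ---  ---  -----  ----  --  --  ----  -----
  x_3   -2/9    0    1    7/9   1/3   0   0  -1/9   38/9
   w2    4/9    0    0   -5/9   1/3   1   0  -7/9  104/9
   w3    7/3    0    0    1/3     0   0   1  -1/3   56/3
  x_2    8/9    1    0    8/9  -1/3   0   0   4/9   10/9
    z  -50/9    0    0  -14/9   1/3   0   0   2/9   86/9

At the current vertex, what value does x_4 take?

0

x_4 is not in the basis, so in the current basic feasible solution x_4 = 0.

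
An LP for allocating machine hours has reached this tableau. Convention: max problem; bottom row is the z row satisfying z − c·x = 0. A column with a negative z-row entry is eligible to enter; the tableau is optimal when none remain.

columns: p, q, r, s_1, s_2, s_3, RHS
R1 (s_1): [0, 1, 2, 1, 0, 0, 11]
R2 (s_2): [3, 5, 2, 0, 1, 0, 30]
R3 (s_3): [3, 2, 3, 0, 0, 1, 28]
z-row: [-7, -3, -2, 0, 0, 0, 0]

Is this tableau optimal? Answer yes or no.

no

The z-row has a negative entry -7 in column p, so it is not optimal.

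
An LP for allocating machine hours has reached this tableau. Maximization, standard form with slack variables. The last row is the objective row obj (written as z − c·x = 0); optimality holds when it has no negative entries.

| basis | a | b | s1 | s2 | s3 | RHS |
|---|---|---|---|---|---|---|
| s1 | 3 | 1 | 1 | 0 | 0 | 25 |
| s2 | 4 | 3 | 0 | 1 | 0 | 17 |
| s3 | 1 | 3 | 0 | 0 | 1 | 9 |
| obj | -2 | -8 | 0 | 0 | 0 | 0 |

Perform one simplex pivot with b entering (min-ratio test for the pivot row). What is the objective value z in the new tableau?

24

Ratio test on column b — row 1: 25/1 = 25; row 2: 17/3 = 17/3; row 3: 9/3 = 3. Minimum is 3 at row 3 (s3 leaves); pivot element 3.
Pivot on row 3; the obj-row RHS becomes 0 − (-8)·3 = 24.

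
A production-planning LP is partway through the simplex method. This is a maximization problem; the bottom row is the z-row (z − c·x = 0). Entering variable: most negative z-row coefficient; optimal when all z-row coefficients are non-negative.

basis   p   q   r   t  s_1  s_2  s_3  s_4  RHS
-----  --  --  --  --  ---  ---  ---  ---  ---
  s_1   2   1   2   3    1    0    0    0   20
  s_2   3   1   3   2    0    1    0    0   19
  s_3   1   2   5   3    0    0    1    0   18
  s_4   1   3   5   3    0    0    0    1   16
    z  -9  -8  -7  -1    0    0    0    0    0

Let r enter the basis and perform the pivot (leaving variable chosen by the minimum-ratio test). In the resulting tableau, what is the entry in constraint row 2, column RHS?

Ratio test on column r — row 1: 20/2 = 10; row 2: 19/3 = 19/3; row 3: 18/5 = 18/5; row 4: 16/5 = 16/5. Minimum is 16/5 at row 4 (s_4 leaves); pivot element 5.
Divide row 4 by 5; eliminate column r from the other rows.
Row 2 update in column RHS: 19 − 3·(16/5) = 47/5.

47/5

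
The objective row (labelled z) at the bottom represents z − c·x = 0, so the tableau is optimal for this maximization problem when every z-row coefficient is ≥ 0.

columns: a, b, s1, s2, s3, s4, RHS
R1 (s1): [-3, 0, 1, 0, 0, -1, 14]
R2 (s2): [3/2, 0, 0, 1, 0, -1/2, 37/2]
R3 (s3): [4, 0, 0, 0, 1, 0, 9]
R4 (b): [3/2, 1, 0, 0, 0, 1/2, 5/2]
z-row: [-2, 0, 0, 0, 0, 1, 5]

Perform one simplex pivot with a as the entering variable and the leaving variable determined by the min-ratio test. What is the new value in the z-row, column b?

Ratio test on column a — row 1: entry -3 ≤ 0; row 2: (37/2)/(3/2) = 37/3; row 3: 9/4 = 9/4; row 4: (5/2)/(3/2) = 5/3. Minimum is 5/3 at row 4 (b leaves); pivot element 3/2.
Divide row 4 by 3/2; eliminate column a from the other rows.
z-row update in column b: 0 − (-2)·(2/3) = 4/3.

4/3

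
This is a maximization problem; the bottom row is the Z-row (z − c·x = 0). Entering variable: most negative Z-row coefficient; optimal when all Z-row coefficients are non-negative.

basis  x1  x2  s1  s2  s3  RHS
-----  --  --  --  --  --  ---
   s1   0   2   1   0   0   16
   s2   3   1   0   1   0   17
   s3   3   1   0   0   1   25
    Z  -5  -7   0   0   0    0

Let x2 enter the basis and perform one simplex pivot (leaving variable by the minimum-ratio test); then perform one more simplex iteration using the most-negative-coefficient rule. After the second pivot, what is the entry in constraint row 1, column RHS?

8

Ratio test on column x2 — row 1: 16/2 = 8; row 2: 17/1 = 17; row 3: 25/1 = 25. Minimum is 8 at row 1 (s1 leaves); pivot element 2.
Divide row 1 by 2; eliminate column x2 from the other rows.
Second iteration: most negative Z-row entry is -5 in column x1, so x1 enters.
Ratio test on column x1 — row 1: entry 0 ≤ 0; row 2: 9/3 = 3; row 3: 17/3 = 17/3. Minimum is 3 at row 2 (s2 leaves); pivot element 3.
Divide row 2 by 3; eliminate column x1 from the other rows.
After both pivots, the entry at constraint row 1, column RHS is 8.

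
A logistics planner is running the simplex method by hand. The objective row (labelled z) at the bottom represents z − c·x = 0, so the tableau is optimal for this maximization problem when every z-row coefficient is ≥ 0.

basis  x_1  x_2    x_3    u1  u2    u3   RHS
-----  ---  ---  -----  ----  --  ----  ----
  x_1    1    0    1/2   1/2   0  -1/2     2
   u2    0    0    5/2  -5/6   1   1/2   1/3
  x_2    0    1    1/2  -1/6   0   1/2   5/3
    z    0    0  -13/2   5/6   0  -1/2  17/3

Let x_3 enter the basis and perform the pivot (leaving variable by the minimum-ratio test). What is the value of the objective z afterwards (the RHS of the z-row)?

Ratio test on column x_3 — row 1: 2/(1/2) = 4; row 2: (1/3)/(5/2) = 2/15; row 3: (5/3)/(1/2) = 10/3. Minimum is 2/15 at row 2 (u2 leaves); pivot element 5/2.
Pivot on row 2; the z-row RHS becomes 17/3 − (-13/2)·(2/15) = 98/15.

98/15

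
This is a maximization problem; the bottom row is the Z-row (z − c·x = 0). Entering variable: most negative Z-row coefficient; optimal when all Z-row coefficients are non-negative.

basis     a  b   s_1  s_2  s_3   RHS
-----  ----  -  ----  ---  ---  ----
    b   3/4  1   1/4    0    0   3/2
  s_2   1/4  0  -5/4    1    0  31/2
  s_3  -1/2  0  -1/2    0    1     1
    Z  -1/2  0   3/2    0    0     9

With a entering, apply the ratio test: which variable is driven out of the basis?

b

Column a entries and ratios — b: (3/2)/(3/4) = 2; s_2: (31/2)/(1/4) = 62; s_3: -1/2 ≤ 0, skip.
Smallest ratio is 2 in the row of b, so b leaves.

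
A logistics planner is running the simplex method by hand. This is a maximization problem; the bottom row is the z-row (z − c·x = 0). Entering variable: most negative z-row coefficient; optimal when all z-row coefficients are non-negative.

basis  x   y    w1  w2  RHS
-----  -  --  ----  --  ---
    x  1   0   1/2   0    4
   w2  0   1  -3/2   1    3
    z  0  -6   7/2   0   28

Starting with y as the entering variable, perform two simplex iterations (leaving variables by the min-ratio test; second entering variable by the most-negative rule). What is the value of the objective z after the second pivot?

90

Ratio test on column y — row 1: entry 0 ≤ 0; row 2: 3/1 = 3. Minimum is 3 at row 2 (w2 leaves); pivot element 1.
Pivot on row 2; the z-row RHS becomes 28 − (-6)·3 = 46.
Next entering variable (most negative z-row entry -11/2): w1.
Ratio test on column w1 — row 1: 4/(1/2) = 8; row 2: entry -3/2 ≤ 0. Minimum is 8 at row 1 (x leaves); pivot element 1/2.
After the second pivot the z-row RHS is 46 − (-11/2)·8 = 90.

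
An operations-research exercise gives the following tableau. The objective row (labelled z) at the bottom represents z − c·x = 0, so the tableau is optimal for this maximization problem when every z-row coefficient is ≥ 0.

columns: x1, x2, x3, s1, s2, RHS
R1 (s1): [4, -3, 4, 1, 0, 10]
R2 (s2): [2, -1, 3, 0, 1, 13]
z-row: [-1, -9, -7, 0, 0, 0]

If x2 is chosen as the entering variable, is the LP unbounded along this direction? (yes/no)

Every constraint-row entry in column x2 is ≤ 0, so increasing x2 is unbounded.

yes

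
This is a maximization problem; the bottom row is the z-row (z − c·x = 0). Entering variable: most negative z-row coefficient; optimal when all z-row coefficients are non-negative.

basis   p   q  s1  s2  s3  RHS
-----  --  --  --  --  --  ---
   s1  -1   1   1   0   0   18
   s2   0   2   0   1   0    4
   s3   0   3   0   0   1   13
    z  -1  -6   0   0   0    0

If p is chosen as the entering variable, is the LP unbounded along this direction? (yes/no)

Every constraint-row entry in column p is ≤ 0, so increasing p is unbounded.

yes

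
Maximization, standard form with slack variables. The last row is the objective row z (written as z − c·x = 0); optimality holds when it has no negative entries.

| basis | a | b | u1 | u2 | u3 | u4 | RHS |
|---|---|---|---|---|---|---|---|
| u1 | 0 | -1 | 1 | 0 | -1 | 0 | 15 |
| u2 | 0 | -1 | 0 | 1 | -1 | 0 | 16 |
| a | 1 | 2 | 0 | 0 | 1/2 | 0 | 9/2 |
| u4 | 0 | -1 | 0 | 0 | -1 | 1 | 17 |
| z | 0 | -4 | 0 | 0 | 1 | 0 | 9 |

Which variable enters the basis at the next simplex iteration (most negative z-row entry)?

b

Negative z-row entries: b: -4.
The most negative is -4 in column b, so b enters.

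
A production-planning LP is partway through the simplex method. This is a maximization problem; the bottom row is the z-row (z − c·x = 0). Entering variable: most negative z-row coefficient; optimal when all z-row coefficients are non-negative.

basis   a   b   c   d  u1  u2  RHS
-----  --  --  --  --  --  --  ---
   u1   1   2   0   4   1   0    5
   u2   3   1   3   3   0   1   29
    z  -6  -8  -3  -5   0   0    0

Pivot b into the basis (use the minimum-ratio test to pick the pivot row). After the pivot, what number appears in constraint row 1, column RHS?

5/2

Ratio test on column b — row 1: 5/2 = 5/2; row 2: 29/1 = 29. Minimum is 5/2 at row 1 (u1 leaves); pivot element 2.
Divide row 1 by 2; eliminate column b from the other rows.
In the new row 1, the RHS entry is the old entry divided by the pivot: 5/2 = 5/2.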